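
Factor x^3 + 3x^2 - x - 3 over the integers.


Try integer roots (divisors of -3). x=-3: p(-3)=0.
Divide out (x + 3): quotient is x^2 - 1.
Factor the quadratic: (x - 1)(x + 1)
Result: (x + 3)(x - 1)(x + 1)


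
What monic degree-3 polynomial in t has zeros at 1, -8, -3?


p(t) = (t - 1)(t + 8)(t + 3)
Expand: t^3 + 10t^2 + 13t - 24


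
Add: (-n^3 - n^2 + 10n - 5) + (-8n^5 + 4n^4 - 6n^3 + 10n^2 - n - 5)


Align terms by degree and add:
  -n^3 - n^2 + 10n - 5
  -8n^5 + 4n^4 - 6n^3 + 10n^2 - n - 5
= -8n^5 + 4n^4 - 7n^3 + 9n^2 + 9n - 10


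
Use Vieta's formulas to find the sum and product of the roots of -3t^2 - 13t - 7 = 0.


For at^2+bt+c=0: sum = -b/a, product = c/a.
a=-3, b=-13, c=-7
Sum = -(-13)/-3 = -13/3
Product = (-7)/-3 = 7/3


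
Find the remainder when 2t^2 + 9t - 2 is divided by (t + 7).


By the Remainder Theorem, the remainder equals p(-7):
  2*(-7)^2 = 98
  9*(-7)^1 = -63
  constant: -2
Sum: 98 - 63 - 2 = 33


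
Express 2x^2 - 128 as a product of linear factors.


Roots satisfy r1 + r2 = -b/a = 0 and r1*r2 = c/a = -64.
So r1 = -8, r2 = 8.
2x^2 - 128 = 2(x - r1)(x - r2) = 2(x + 8)(x - 8)


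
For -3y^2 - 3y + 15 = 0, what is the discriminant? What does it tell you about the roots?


D = b^2 - 4ac = (-3)^2 - 4(-3)(15) = 9 + 180 = 189
Since D > 0: two distinct irrational roots


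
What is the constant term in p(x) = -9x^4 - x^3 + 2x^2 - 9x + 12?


Read off the constant term: 12


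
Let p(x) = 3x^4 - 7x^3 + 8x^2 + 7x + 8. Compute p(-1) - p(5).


p(-1) = 19
p(5) = 1243
p(-1) - p(5) = 19 - 1243 = -1224


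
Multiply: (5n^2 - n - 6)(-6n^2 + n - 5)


Distribute each term of the first polynomial:
  (5n^2)(-6n^2 + n - 5) = -30n^4 + 5n^3 - 25n^2
  (-n)(-6n^2 + n - 5) = 6n^3 - n^2 + 5n
  (-6)(-6n^2 + n - 5) = 36n^2 - 6n + 30
Sum: -30n^4 + 11n^3 + 10n^2 - n + 30


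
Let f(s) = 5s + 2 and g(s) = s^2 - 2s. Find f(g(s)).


Substitute g(s) into f:
f(g(s)) = 5*(s^2 - 2s) + 2
Expand and combine: 5s^2 - 10s + 2


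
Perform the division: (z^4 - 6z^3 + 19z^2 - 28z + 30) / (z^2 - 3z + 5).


(z^4 - 6z^3 + 19z^2 - 28z + 30) / (z^2 - 3z + 5)
Step 1: z^2 * (z^2 - 3z + 5) = z^4 - 3z^3 + 5z^2; subtract.
Step 2: -3z * (z^2 - 3z + 5) = -3z^3 + 9z^2 - 15z; subtract.
Step 3: 5 * (z^2 - 3z + 5) = 5z^2 - 15z + 25; subtract.
Quotient: z^2 - 3z + 5, Remainder: 2z + 5


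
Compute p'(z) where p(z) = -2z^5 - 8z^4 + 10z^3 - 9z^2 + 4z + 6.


Apply the power rule term by term:
  d/dz(-2z^5) = -10z^4
  d/dz(-8z^4) = -32z^3
  d/dz(10z^3) = 30z^2
  d/dz(-9z^2) = -18z
  d/dz(4z) = 4
  d/dz(6) = 0
p'(z) = -10z^4 - 32z^3 + 30z^2 - 18z + 4


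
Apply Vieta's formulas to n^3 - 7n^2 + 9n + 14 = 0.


Monic cubic n^3+bn^2+cn+d=0: sum=-b, pairwise sum=c, product=-d.
b=-7, c=9, d=14
r1+r2+r3 = 7
r1r2+r1r3+r2r3 = 9
r1r2r3 = -14


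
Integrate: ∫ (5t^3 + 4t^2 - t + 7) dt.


Reverse power rule on each term:
  ∫ 5t^3 dt = (5/4)t^4
  ∫ 4t^2 dt = (4/3)t^3
  ∫ -t dt = -(1/2)t^2
  ∫ 7 dt = 7t
F(t) = (5/4)t^4 + (4/3)t^3 - (1/2)t^2 + 7t + C


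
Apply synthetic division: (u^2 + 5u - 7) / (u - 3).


Synthetic division with c = 3. Coefficients: 1, 5, -7
Bring down 1.
  1 * 3 = 3; 3 + 5 = 8
  8 * 3 = 24; 24 - 7 = 17
Quotient: u + 8, Remainder: 17


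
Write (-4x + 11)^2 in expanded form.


Expand (-4x + 11)^2 by repeated multiplication:
= 16x^2 - 88x + 121


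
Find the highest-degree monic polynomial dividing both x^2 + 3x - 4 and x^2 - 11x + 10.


Factor each:
  x^2 + 3x - 4 = (x - 1)(x + 4)
  x^2 - 11x + 10 = (x - 1)(x - 10)
Common monic factor: x - 1


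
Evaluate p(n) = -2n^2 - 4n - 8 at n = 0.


Using direct substitution:
  -2 * (0)^2 = 0
  -4 * (0)^1 = 0
  constant: -8
Sum = 0 + 0 - 8 = -8


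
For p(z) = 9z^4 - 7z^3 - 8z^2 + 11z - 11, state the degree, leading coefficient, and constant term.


Highest power of z is 4, with coefficient 9. Constant term is -11.
Degree = 4, leading coefficient = 9, constant term = -11


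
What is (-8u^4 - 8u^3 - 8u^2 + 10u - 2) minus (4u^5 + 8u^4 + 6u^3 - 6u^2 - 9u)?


Distribute the minus sign:
  (-8u^4 - 8u^3 - 8u^2 + 10u - 2)
- (4u^5 + 8u^4 + 6u^3 - 6u^2 - 9u)
Negate second polynomial: -4u^5 - 8u^4 - 6u^3 + 6u^2 + 9u
Add: -4u^5 - 16u^4 - 14u^3 - 2u^2 + 19u - 2


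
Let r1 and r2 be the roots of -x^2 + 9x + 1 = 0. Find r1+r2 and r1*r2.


For ax^2+bx+c=0: sum = -b/a, product = c/a.
a=-1, b=9, c=1
Sum = -(9)/-1 = 9
Product = (1)/-1 = -1


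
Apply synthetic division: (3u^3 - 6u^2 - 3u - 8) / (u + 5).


Synthetic division with c = -5. Coefficients: 3, -6, -3, -8
Bring down 3.
  3 * -5 = -15; -15 - 6 = -21
  -21 * -5 = 105; 105 - 3 = 102
  102 * -5 = -510; -510 - 8 = -518
Quotient: 3u^2 - 21u + 102, Remainder: -518


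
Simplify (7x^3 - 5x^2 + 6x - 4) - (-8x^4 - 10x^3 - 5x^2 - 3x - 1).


Distribute the minus sign:
  (7x^3 - 5x^2 + 6x - 4)
- (-8x^4 - 10x^3 - 5x^2 - 3x - 1)
Negate second polynomial: 8x^4 + 10x^3 + 5x^2 + 3x + 1
Add: 8x^4 + 17x^3 + 9x - 3


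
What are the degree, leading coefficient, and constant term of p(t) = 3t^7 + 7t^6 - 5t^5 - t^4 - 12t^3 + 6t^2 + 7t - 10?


Highest power of t is 7, with coefficient 3. Constant term is -10.
Degree = 7, leading coefficient = 3, constant term = -10


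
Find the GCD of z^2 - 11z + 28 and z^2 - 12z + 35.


Factor each:
  z^2 - 11z + 28 = (z - 7)(z - 4)
  z^2 - 12z + 35 = (z - 7)(z - 5)
Common monic factor: z - 7


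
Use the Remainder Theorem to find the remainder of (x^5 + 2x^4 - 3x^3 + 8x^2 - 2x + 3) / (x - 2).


By the Remainder Theorem, the remainder equals p(2):
  1*(2)^5 = 32
  2*(2)^4 = 32
  -3*(2)^3 = -24
  8*(2)^2 = 32
  -2*(2)^1 = -4
  constant: 3
Sum: 32 + 32 - 24 + 32 - 4 + 3 = 71


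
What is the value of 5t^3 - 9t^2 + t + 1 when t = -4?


Using direct substitution:
  5 * (-4)^3 = -320
  -9 * (-4)^2 = -144
  1 * (-4)^1 = -4
  constant: 1
Sum = -320 - 144 - 4 + 1 = -467


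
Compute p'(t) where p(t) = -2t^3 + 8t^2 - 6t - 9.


Apply the power rule term by term:
  d/dt(-2t^3) = -6t^2
  d/dt(8t^2) = 16t
  d/dt(-6t) = -6
  d/dt(-9) = 0
p'(t) = -6t^2 + 16t - 6


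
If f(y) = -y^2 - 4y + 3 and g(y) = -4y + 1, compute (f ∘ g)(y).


Substitute g(y) into f:
f(g(y)) = -1*(-4y + 1)^2 + (-4)*(-4y + 1) + 3
(-4y + 1)^2 = 16y^2 - 8y + 1
Expand and combine: -16y^2 + 24y - 2


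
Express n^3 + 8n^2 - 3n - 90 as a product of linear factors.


Try integer roots (divisors of -90). n=-5: p(-5)=0.
Divide out (n + 5): quotient is n^2 + 3n - 18.
Factor the quadratic: (n + 6)(n - 3)
Result: (n + 5)(n + 6)(n - 3)


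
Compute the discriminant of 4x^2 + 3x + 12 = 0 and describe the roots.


D = b^2 - 4ac = (3)^2 - 4(4)(12) = 9 - 192 = -183
Since D < 0: two complex conjugate roots (no real roots)


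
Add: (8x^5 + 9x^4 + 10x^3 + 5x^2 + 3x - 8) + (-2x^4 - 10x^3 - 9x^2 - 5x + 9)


Align terms by degree and add:
  8x^5 + 9x^4 + 10x^3 + 5x^2 + 3x - 8
  -2x^4 - 10x^3 - 9x^2 - 5x + 9
= 8x^5 + 7x^4 - 4x^2 - 2x + 1


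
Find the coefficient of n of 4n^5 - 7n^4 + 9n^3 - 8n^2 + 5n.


Read off the coefficient of n: 5


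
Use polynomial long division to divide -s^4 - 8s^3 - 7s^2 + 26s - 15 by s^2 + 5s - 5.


(-s^4 - 8s^3 - 7s^2 + 26s - 15) / (s^2 + 5s - 5)
Step 1: -s^2 * (s^2 + 5s - 5) = -s^4 - 5s^3 + 5s^2; subtract.
Step 2: -3s * (s^2 + 5s - 5) = -3s^3 - 15s^2 + 15s; subtract.
Step 3: 3 * (s^2 + 5s - 5) = 3s^2 + 15s - 15; subtract.
Quotient: -s^2 - 3s + 3, Remainder: -4s


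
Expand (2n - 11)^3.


Expand (2n - 11)^3 by repeated multiplication:
  (2n - 11)^2 = 4n^2 - 44n + 121
= 8n^3 - 132n^2 + 726n - 1331


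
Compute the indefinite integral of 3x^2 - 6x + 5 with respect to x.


Reverse power rule on each term:
  ∫ 3x^2 dx = x^3
  ∫ -6x dx = -3x^2
  ∫ 5 dx = 5x
F(x) = x^3 - 3x^2 + 5x + C


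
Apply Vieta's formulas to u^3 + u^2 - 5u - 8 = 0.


Monic cubic u^3+bu^2+cu+d=0: sum=-b, pairwise sum=c, product=-d.
b=1, c=-5, d=-8
r1+r2+r3 = -1
r1r2+r1r3+r2r3 = -5
r1r2r3 = 8


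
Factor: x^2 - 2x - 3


Roots satisfy r1 + r2 = -b/a = 2 and r1*r2 = c/a = -3.
So r1 = -1, r2 = 3.
x^2 - 2x - 3 = (x - r1)(x - r2) = (x + 1)(x - 3)


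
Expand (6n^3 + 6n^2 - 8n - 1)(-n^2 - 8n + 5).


Distribute each term of the first polynomial:
  (6n^3)(-n^2 - 8n + 5) = -6n^5 - 48n^4 + 30n^3
  (6n^2)(-n^2 - 8n + 5) = -6n^4 - 48n^3 + 30n^2
  (-8n)(-n^2 - 8n + 5) = 8n^3 + 64n^2 - 40n
  (-1)(-n^2 - 8n + 5) = n^2 + 8n - 5
Sum: -6n^5 - 54n^4 - 10n^3 + 95n^2 - 32n - 5


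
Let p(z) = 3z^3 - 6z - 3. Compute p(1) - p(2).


p(1) = -6
p(2) = 9
p(1) - p(2) = -6 - 9 = -15


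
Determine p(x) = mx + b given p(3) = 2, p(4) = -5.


p(x) = mx + b. Using p(3)=2, p(4)=-5:
m = (2 + 5)/(3 - 4) = 7/-1 = -7
b = 2 - m*(3) = 2 + 21 = 23
p(x) = -7x + 23


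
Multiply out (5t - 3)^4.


Expand (5t - 3)^4 by repeated multiplication:
  (5t - 3)^2 = 25t^2 - 30t + 9
  (5t - 3)^3 = 125t^3 - 225t^2 + 135t - 27
= 625t^4 - 1500t^3 + 1350t^2 - 540t + 81


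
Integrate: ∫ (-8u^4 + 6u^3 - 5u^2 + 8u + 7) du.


Reverse power rule on each term:
  ∫ -8u^4 du = -(8/5)u^5
  ∫ 6u^3 du = (3/2)u^4
  ∫ -5u^2 du = -(5/3)u^3
  ∫ 8u du = 4u^2
  ∫ 7 du = 7u
F(u) = -(8/5)u^5 + (3/2)u^4 - (5/3)u^3 + 4u^2 + 7u + C


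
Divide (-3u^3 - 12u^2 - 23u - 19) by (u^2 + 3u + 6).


(-3u^3 - 12u^2 - 23u - 19) / (u^2 + 3u + 6)
Step 1: -3u * (u^2 + 3u + 6) = -3u^3 - 9u^2 - 18u; subtract.
Step 2: -3 * (u^2 + 3u + 6) = -3u^2 - 9u - 18; subtract.
Quotient: -3u - 3, Remainder: 4u - 1


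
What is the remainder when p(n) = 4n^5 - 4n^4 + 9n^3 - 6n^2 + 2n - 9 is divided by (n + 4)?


By the Remainder Theorem, the remainder equals p(-4):
  4*(-4)^5 = -4096
  -4*(-4)^4 = -1024
  9*(-4)^3 = -576
  -6*(-4)^2 = -96
  2*(-4)^1 = -8
  constant: -9
Sum: -4096 - 1024 - 576 - 96 - 8 - 9 = -5809


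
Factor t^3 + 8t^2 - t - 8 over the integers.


Try integer roots (divisors of -8). t=1: p(1)=0.
Divide out (t - 1): quotient is t^2 + 9t + 8.
Factor the quadratic: (t + 1)(t + 8)
Result: (t - 1)(t + 1)(t + 8)


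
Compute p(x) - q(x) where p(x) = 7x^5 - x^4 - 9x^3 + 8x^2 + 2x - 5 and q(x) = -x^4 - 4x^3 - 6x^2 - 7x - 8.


Distribute the minus sign:
  (7x^5 - x^4 - 9x^3 + 8x^2 + 2x - 5)
- (-x^4 - 4x^3 - 6x^2 - 7x - 8)
Negate second polynomial: x^4 + 4x^3 + 6x^2 + 7x + 8
Add: 7x^5 - 5x^3 + 14x^2 + 9x + 3


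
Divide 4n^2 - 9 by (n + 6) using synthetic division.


Synthetic division with c = -6. Coefficients: 4, 0, -9
Bring down 4.
  4 * -6 = -24; -24 + 0 = -24
  -24 * -6 = 144; 144 - 9 = 135
Quotient: 4n - 24, Remainder: 135


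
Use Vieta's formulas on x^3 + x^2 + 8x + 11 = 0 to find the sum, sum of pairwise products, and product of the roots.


Monic cubic x^3+bx^2+cx+d=0: sum=-b, pairwise sum=c, product=-d.
b=1, c=8, d=11
r1+r2+r3 = -1
r1r2+r1r3+r2r3 = 8
r1r2r3 = -11


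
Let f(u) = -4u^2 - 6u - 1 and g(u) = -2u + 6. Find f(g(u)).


Substitute g(u) into f:
f(g(u)) = -4*(-2u + 6)^2 + (-6)*(-2u + 6) + (-1)
(-2u + 6)^2 = 4u^2 - 24u + 36
Expand and combine: -16u^2 + 108u - 181


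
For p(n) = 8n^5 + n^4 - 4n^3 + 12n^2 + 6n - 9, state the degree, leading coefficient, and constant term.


Highest power of n is 5, with coefficient 8. Constant term is -9.
Degree = 5, leading coefficient = 8, constant term = -9


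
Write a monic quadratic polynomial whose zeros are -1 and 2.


p(x) = (x + 1)(x - 2)
Expand: x^2 - x - 2


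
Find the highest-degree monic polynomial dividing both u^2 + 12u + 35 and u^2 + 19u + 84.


Factor each:
  u^2 + 12u + 35 = (u + 7)(u + 5)
  u^2 + 19u + 84 = (u + 7)(u + 12)
Common monic factor: u + 7


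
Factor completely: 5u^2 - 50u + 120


Roots satisfy r1 + r2 = -b/a = 10 and r1*r2 = c/a = 24.
So r1 = 4, r2 = 6.
5u^2 - 50u + 120 = 5(u - r1)(u - r2) = 5(u - 4)(u - 6)


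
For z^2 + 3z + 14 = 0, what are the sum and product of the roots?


For az^2+bz+c=0: sum = -b/a, product = c/a.
a=1, b=3, c=14
Sum = -(3)/1 = -3
Product = (14)/1 = 14


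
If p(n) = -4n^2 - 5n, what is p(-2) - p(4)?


p(-2) = -6
p(4) = -84
p(-2) - p(4) = -6 + 84 = 78


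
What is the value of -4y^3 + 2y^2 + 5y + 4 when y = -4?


Using direct substitution:
  -4 * (-4)^3 = 256
  2 * (-4)^2 = 32
  5 * (-4)^1 = -20
  constant: 4
Sum = 256 + 32 - 20 + 4 = 272


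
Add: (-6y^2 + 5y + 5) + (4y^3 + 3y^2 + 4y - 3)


Align terms by degree and add:
  -6y^2 + 5y + 5
+ 4y^3 + 3y^2 + 4y - 3
= 4y^3 - 3y^2 + 9y + 2


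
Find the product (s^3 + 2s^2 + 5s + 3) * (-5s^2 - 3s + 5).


Distribute each term of the first polynomial:
  (s^3)(-5s^2 - 3s + 5) = -5s^5 - 3s^4 + 5s^3
  (2s^2)(-5s^2 - 3s + 5) = -10s^4 - 6s^3 + 10s^2
  (5s)(-5s^2 - 3s + 5) = -25s^3 - 15s^2 + 25s
  (3)(-5s^2 - 3s + 5) = -15s^2 - 9s + 15
Sum: -5s^5 - 13s^4 - 26s^3 - 20s^2 + 16s + 15


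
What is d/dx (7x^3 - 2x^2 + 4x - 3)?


Apply the power rule term by term:
  d/dx(7x^3) = 21x^2
  d/dx(-2x^2) = -4x
  d/dx(4x) = 4
  d/dx(-3) = 0
p'(x) = 21x^2 - 4x + 4


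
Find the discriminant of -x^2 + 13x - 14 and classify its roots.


D = b^2 - 4ac = (13)^2 - 4(-1)(-14) = 169 - 56 = 113
Since D > 0: two distinct irrational roots


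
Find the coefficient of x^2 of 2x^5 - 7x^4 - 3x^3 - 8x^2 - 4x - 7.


Read off the coefficient of x^2: -8


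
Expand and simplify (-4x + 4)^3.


Expand (-4x + 4)^3 by repeated multiplication:
  (-4x + 4)^2 = 16x^2 - 32x + 16
= -64x^3 + 192x^2 - 192x + 64


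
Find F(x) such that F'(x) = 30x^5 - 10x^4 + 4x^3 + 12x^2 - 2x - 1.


Reverse power rule on each term:
  ∫ 30x^5 dx = 5x^6
  ∫ -10x^4 dx = -2x^5
  ∫ 4x^3 dx = x^4
  ∫ 12x^2 dx = 4x^3
  ∫ -2x dx = -x^2
  ∫ -1 dx = -x
F(x) = 5x^6 - 2x^5 + x^4 + 4x^3 - x^2 - x + C


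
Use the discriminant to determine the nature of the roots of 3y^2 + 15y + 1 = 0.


D = b^2 - 4ac = (15)^2 - 4(3)(1) = 225 - 12 = 213
Since D > 0: two distinct irrational roots


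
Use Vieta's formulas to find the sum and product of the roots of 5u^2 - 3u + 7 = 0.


For au^2+bu+c=0: sum = -b/a, product = c/a.
a=5, b=-3, c=7
Sum = -(-3)/5 = 3/5
Product = (7)/5 = 7/5


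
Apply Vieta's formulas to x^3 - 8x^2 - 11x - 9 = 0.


Monic cubic x^3+bx^2+cx+d=0: sum=-b, pairwise sum=c, product=-d.
b=-8, c=-11, d=-9
r1+r2+r3 = 8
r1r2+r1r3+r2r3 = -11
r1r2r3 = 9


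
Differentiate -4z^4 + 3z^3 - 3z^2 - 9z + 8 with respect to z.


Apply the power rule term by term:
  d/dz(-4z^4) = -16z^3
  d/dz(3z^3) = 9z^2
  d/dz(-3z^2) = -6z
  d/dz(-9z) = -9
  d/dz(8) = 0
p'(z) = -16z^3 + 9z^2 - 6z - 9


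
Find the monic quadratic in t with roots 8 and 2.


p(t) = (t - 8)(t - 2)
Expand: t^2 - 10t + 16


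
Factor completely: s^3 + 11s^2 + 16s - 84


Try integer roots (divisors of -84). s=-7: p(-7)=0.
Divide out (s + 7): quotient is s^2 + 4s - 12.
Factor the quadratic: (s + 6)(s - 2)
Result: (s + 7)(s + 6)(s - 2)


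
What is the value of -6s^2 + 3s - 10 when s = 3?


Using direct substitution:
  -6 * (3)^2 = -54
  3 * (3)^1 = 9
  constant: -10
Sum = -54 + 9 - 10 = -55


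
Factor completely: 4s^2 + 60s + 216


Roots satisfy r1 + r2 = -b/a = -15 and r1*r2 = c/a = 54.
So r1 = -6, r2 = -9.
4s^2 + 60s + 216 = 4(s - r1)(s - r2) = 4(s + 6)(s + 9)


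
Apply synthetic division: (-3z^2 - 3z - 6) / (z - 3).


Synthetic division with c = 3. Coefficients: -3, -3, -6
Bring down -3.
  -3 * 3 = -9; -9 - 3 = -12
  -12 * 3 = -36; -36 - 6 = -42
Quotient: -3z - 12, Remainder: -42


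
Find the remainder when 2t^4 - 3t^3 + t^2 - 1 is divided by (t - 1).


By the Remainder Theorem, the remainder equals p(1):
  2*(1)^4 = 2
  -3*(1)^3 = -3
  1*(1)^2 = 1
  0*(1)^1 = 0
  constant: -1
Sum: 2 - 3 + 1 + 0 - 1 = -1


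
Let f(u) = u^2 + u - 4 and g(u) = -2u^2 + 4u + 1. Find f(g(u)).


Substitute g(u) into f:
f(g(u)) = 1*(-2u^2 + 4u + 1)^2 + 1*(-2u^2 + 4u + 1) + (-4)
(-2u^2 + 4u + 1)^2 = 4u^4 - 16u^3 + 12u^2 + 8u + 1
Expand and combine: 4u^4 - 16u^3 + 10u^2 + 12u - 2


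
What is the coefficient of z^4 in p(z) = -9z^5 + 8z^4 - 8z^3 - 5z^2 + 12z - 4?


Read off the coefficient of z^4: 8


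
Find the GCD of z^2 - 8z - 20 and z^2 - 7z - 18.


Factor each:
  z^2 - 8z - 20 = (z + 2)(z - 10)
  z^2 - 7z - 18 = (z + 2)(z - 9)
Common monic factor: z + 2


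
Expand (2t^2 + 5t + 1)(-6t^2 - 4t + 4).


Distribute each term of the first polynomial:
  (2t^2)(-6t^2 - 4t + 4) = -12t^4 - 8t^3 + 8t^2
  (5t)(-6t^2 - 4t + 4) = -30t^3 - 20t^2 + 20t
  (1)(-6t^2 - 4t + 4) = -6t^2 - 4t + 4
Sum: -12t^4 - 38t^3 - 18t^2 + 16t + 4


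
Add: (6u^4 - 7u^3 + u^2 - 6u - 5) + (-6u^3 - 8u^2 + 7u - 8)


Align terms by degree and add:
  6u^4 - 7u^3 + u^2 - 6u - 5
  -6u^3 - 8u^2 + 7u - 8
= 6u^4 - 13u^3 - 7u^2 + u - 13


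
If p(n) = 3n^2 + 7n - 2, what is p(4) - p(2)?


p(4) = 74
p(2) = 24
p(4) - p(2) = 74 - 24 = 50


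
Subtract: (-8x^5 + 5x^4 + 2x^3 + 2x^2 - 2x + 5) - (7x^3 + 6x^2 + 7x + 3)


Distribute the minus sign:
  (-8x^5 + 5x^4 + 2x^3 + 2x^2 - 2x + 5)
- (7x^3 + 6x^2 + 7x + 3)
Negate second polynomial: -7x^3 - 6x^2 - 7x - 3
Add: -8x^5 + 5x^4 - 5x^3 - 4x^2 - 9x + 2


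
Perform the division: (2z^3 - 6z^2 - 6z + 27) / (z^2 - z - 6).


(2z^3 - 6z^2 - 6z + 27) / (z^2 - z - 6)
Step 1: 2z * (z^2 - z - 6) = 2z^3 - 2z^2 - 12z; subtract.
Step 2: -4 * (z^2 - z - 6) = -4z^2 + 4z + 24; subtract.
Quotient: 2z - 4, Remainder: 2z + 3


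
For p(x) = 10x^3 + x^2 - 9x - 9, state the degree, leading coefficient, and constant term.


Highest power of x is 3, with coefficient 10. Constant term is -9.
Degree = 3, leading coefficient = 10, constant term = -9


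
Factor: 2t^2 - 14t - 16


Roots satisfy r1 + r2 = -b/a = 7 and r1*r2 = c/a = -8.
So r1 = -1, r2 = 8.
2t^2 - 14t - 16 = 2(t - r1)(t - r2) = 2(t + 1)(t - 8)


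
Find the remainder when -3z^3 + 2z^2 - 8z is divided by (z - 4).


By the Remainder Theorem, the remainder equals p(4):
  -3*(4)^3 = -192
  2*(4)^2 = 32
  -8*(4)^1 = -32
  constant: 0
Sum: -192 + 32 - 32 + 0 = -192


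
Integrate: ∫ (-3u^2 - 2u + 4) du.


Reverse power rule on each term:
  ∫ -3u^2 du = -u^3
  ∫ -2u du = -u^2
  ∫ 4 du = 4u
F(u) = -u^3 - u^2 + 4u + C


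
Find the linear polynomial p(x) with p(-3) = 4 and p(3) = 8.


p(x) = mx + b. Using p(-3)=4, p(3)=8:
m = (4 - 8)/(-3 - 3) = -4/-6 = 2/3
b = 4 - m*(-3) = 4 + 2 = 6
p(x) = (2/3)x + 6


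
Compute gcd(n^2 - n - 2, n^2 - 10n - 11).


Factor each:
  n^2 - n - 2 = (n + 1)(n - 2)
  n^2 - 10n - 11 = (n + 1)(n - 11)
Common monic factor: n + 1


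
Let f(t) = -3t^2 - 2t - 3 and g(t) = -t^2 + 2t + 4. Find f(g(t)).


Substitute g(t) into f:
f(g(t)) = -3*(-t^2 + 2t + 4)^2 + (-2)*(-t^2 + 2t + 4) + (-3)
(-t^2 + 2t + 4)^2 = t^4 - 4t^3 - 4t^2 + 16t + 16
Expand and combine: -3t^4 + 12t^3 + 14t^2 - 52t - 59


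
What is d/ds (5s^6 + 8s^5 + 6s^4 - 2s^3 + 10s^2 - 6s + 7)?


Apply the power rule term by term:
  d/ds(5s^6) = 30s^5
  d/ds(8s^5) = 40s^4
  d/ds(6s^4) = 24s^3
  d/ds(-2s^3) = -6s^2
  d/ds(10s^2) = 20s
  d/ds(-6s) = -6
  d/ds(7) = 0
p'(s) = 30s^5 + 40s^4 + 24s^3 - 6s^2 + 20s - 6


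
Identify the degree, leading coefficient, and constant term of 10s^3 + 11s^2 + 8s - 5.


Highest power of s is 3, with coefficient 10. Constant term is -5.
Degree = 3, leading coefficient = 10, constant term = -5


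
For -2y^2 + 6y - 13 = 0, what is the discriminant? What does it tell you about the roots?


D = b^2 - 4ac = (6)^2 - 4(-2)(-13) = 36 - 104 = -68
Since D < 0: two complex conjugate roots (no real roots)


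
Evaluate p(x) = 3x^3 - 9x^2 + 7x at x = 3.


Using direct substitution:
  3 * (3)^3 = 81
  -9 * (3)^2 = -81
  7 * (3)^1 = 21
  constant: 0
Sum = 81 - 81 + 21 + 0 = 21


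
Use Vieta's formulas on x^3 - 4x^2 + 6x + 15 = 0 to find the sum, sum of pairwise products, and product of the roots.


Monic cubic x^3+bx^2+cx+d=0: sum=-b, pairwise sum=c, product=-d.
b=-4, c=6, d=15
r1+r2+r3 = 4
r1r2+r1r3+r2r3 = 6
r1r2r3 = -15


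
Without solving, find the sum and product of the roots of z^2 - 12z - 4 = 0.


For az^2+bz+c=0: sum = -b/a, product = c/a.
a=1, b=-12, c=-4
Sum = -(-12)/1 = 12
Product = (-4)/1 = -4


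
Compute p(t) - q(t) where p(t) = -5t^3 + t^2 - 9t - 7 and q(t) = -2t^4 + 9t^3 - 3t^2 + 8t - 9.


Distribute the minus sign:
  (-5t^3 + t^2 - 9t - 7)
- (-2t^4 + 9t^3 - 3t^2 + 8t - 9)
Negate second polynomial: 2t^4 - 9t^3 + 3t^2 - 8t + 9
Add: 2t^4 - 14t^3 + 4t^2 - 17t + 2


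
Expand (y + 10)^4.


Expand (y + 10)^4 by repeated multiplication:
  (y + 10)^2 = y^2 + 20y + 100
  (y + 10)^3 = y^3 + 30y^2 + 300y + 1000
= y^4 + 40y^3 + 600y^2 + 4000y + 10000


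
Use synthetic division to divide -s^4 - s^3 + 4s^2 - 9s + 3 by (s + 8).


Synthetic division with c = -8. Coefficients: -1, -1, 4, -9, 3
Bring down -1.
  -1 * -8 = 8; 8 - 1 = 7
  7 * -8 = -56; -56 + 4 = -52
  -52 * -8 = 416; 416 - 9 = 407
  407 * -8 = -3256; -3256 + 3 = -3253
Quotient: -s^3 + 7s^2 - 52s + 407, Remainder: -3253


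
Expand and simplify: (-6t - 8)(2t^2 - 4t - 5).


Distribute each term of the first polynomial:
  (-6t)(2t^2 - 4t - 5) = -12t^3 + 24t^2 + 30t
  (-8)(2t^2 - 4t - 5) = -16t^2 + 32t + 40
Sum: -12t^3 + 8t^2 + 62t + 40


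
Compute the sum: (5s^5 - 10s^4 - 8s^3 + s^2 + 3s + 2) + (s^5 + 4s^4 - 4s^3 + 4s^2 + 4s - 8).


Align terms by degree and add:
  5s^5 - 10s^4 - 8s^3 + s^2 + 3s + 2
+ s^5 + 4s^4 - 4s^3 + 4s^2 + 4s - 8
= 6s^5 - 6s^4 - 12s^3 + 5s^2 + 7s - 6


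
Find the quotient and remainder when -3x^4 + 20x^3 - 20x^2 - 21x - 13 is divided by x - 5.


(-3x^4 + 20x^3 - 20x^2 - 21x - 13) / (x - 5)
Step 1: -3x^3 * (x - 5) = -3x^4 + 15x^3; subtract.
Step 2: 5x^2 * (x - 5) = 5x^3 - 25x^2; subtract.
Step 3: 5x * (x - 5) = 5x^2 - 25x; subtract.
Step 4: 4 * (x - 5) = 4x - 20; subtract.
Quotient: -3x^3 + 5x^2 + 5x + 4, Remainder: 7


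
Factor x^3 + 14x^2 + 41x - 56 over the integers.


Try integer roots (divisors of -56). x=1: p(1)=0.
Divide out (x - 1): quotient is x^2 + 15x + 56.
Factor the quadratic: (x + 7)(x + 8)
Result: (x - 1)(x + 7)(x + 8)


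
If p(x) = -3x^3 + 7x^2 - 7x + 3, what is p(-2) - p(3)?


p(-2) = 69
p(3) = -36
p(-2) - p(3) = 69 + 36 = 105


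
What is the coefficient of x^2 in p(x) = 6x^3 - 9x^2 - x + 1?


Read off the coefficient of x^2: -9


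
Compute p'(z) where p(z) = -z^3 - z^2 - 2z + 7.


Apply the power rule term by term:
  d/dz(-z^3) = -3z^2
  d/dz(-z^2) = -2z
  d/dz(-2z) = -2
  d/dz(7) = 0
p'(z) = -3z^2 - 2z - 2


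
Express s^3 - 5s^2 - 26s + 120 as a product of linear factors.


Try integer roots (divisors of 120). s=6: p(6)=0.
Divide out (s - 6): quotient is s^2 + s - 20.
Factor the quadratic: (s + 5)(s - 4)
Result: (s - 6)(s + 5)(s - 4)


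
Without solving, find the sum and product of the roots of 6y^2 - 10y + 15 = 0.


For ay^2+by+c=0: sum = -b/a, product = c/a.
a=6, b=-10, c=15
Sum = -(-10)/6 = 5/3
Product = (15)/6 = 5/2


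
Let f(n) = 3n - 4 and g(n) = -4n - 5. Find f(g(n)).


Substitute g(n) into f:
f(g(n)) = 3*(-4n - 5) + (-4)
Expand and combine: -12n - 19


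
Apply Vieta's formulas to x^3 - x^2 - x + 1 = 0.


Monic cubic x^3+bx^2+cx+d=0: sum=-b, pairwise sum=c, product=-d.
b=-1, c=-1, d=1
r1+r2+r3 = 1
r1r2+r1r3+r2r3 = -1
r1r2r3 = -1


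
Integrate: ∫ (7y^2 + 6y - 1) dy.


Reverse power rule on each term:
  ∫ 7y^2 dy = (7/3)y^3
  ∫ 6y dy = 3y^2
  ∫ -1 dy = -y
F(y) = (7/3)y^3 + 3y^2 - y + C


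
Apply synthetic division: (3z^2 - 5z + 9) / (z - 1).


Synthetic division with c = 1. Coefficients: 3, -5, 9
Bring down 3.
  3 * 1 = 3; 3 - 5 = -2
  -2 * 1 = -2; -2 + 9 = 7
Quotient: 3z - 2, Remainder: 7


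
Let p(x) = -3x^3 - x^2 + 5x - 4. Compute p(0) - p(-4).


p(0) = -4
p(-4) = 152
p(0) - p(-4) = -4 - 152 = -156


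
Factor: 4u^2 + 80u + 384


Roots satisfy r1 + r2 = -b/a = -20 and r1*r2 = c/a = 96.
So r1 = -8, r2 = -12.
4u^2 + 80u + 384 = 4(u - r1)(u - r2) = 4(u + 8)(u + 12)


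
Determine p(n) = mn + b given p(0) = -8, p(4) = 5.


p(n) = mn + b. Using p(0)=-8, p(4)=5:
m = (-8 - 5)/(0 - 4) = -13/-4 = 13/4
b = -8 - m*(0) = -8 = -8
p(n) = (13/4)n - 8


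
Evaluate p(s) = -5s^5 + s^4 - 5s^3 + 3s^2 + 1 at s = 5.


Using direct substitution:
  -5 * (5)^5 = -15625
  1 * (5)^4 = 625
  -5 * (5)^3 = -625
  3 * (5)^2 = 75
  0 * (5)^1 = 0
  constant: 1
Sum = -15625 + 625 - 625 + 75 + 0 + 1 = -15549


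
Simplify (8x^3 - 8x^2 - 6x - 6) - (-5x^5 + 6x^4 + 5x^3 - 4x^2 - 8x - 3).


Distribute the minus sign:
  (8x^3 - 8x^2 - 6x - 6)
- (-5x^5 + 6x^4 + 5x^3 - 4x^2 - 8x - 3)
Negate second polynomial: 5x^5 - 6x^4 - 5x^3 + 4x^2 + 8x + 3
Add: 5x^5 - 6x^4 + 3x^3 - 4x^2 + 2x - 3


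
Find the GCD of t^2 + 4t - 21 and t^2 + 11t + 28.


Factor each:
  t^2 + 4t - 21 = (t + 7)(t - 3)
  t^2 + 11t + 28 = (t + 7)(t + 4)
Common monic factor: t + 7


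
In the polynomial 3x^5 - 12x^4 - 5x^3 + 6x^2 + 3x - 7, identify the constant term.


Read off the constant term: -7


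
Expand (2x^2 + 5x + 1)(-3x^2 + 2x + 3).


Distribute each term of the first polynomial:
  (2x^2)(-3x^2 + 2x + 3) = -6x^4 + 4x^3 + 6x^2
  (5x)(-3x^2 + 2x + 3) = -15x^3 + 10x^2 + 15x
  (1)(-3x^2 + 2x + 3) = -3x^2 + 2x + 3
Sum: -6x^4 - 11x^3 + 13x^2 + 17x + 3


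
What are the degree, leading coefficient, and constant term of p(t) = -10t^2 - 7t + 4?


Highest power of t is 2, with coefficient -10. Constant term is 4.
Degree = 2, leading coefficient = -10, constant term = 4


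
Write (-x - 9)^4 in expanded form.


Expand (-x - 9)^4 by repeated multiplication:
  (-x - 9)^2 = x^2 + 18x + 81
  (-x - 9)^3 = -x^3 - 27x^2 - 243x - 729
= x^4 + 36x^3 + 486x^2 + 2916x + 6561


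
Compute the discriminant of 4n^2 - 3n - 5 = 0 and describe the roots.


D = b^2 - 4ac = (-3)^2 - 4(4)(-5) = 9 + 80 = 89
Since D > 0: two distinct irrational roots


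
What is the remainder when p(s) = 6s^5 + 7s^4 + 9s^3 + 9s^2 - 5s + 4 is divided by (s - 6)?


By the Remainder Theorem, the remainder equals p(6):
  6*(6)^5 = 46656
  7*(6)^4 = 9072
  9*(6)^3 = 1944
  9*(6)^2 = 324
  -5*(6)^1 = -30
  constant: 4
Sum: 46656 + 9072 + 1944 + 324 - 30 + 4 = 57970


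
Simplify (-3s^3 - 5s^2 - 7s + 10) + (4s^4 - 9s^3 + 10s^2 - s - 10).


Align terms by degree and add:
  -3s^3 - 5s^2 - 7s + 10
+ 4s^4 - 9s^3 + 10s^2 - s - 10
= 4s^4 - 12s^3 + 5s^2 - 8s


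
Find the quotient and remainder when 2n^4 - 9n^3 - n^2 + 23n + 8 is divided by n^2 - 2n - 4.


(2n^4 - 9n^3 - n^2 + 23n + 8) / (n^2 - 2n - 4)
Step 1: 2n^2 * (n^2 - 2n - 4) = 2n^4 - 4n^3 - 8n^2; subtract.
Step 2: -5n * (n^2 - 2n - 4) = -5n^3 + 10n^2 + 20n; subtract.
Step 3: -3 * (n^2 - 2n - 4) = -3n^2 + 6n + 12; subtract.
Quotient: 2n^2 - 5n - 3, Remainder: -3n - 4


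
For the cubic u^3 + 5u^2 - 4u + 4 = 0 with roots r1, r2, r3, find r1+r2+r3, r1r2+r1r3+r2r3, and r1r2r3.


Monic cubic u^3+bu^2+cu+d=0: sum=-b, pairwise sum=c, product=-d.
b=5, c=-4, d=4
r1+r2+r3 = -5
r1r2+r1r3+r2r3 = -4
r1r2r3 = -4


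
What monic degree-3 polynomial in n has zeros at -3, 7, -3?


p(n) = (n + 3)(n - 7)(n + 3)
Expand: n^3 - n^2 - 33n - 63


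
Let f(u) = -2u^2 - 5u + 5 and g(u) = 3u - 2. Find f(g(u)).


Substitute g(u) into f:
f(g(u)) = -2*(3u - 2)^2 + (-5)*(3u - 2) + 5
(3u - 2)^2 = 9u^2 - 12u + 4
Expand and combine: -18u^2 + 9u + 7


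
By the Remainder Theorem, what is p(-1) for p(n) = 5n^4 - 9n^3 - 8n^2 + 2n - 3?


By the Remainder Theorem, the remainder equals p(-1):
  5*(-1)^4 = 5
  -9*(-1)^3 = 9
  -8*(-1)^2 = -8
  2*(-1)^1 = -2
  constant: -3
Sum: 5 + 9 - 8 - 2 - 3 = 1


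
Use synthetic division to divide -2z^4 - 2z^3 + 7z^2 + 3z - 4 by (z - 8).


Synthetic division with c = 8. Coefficients: -2, -2, 7, 3, -4
Bring down -2.
  -2 * 8 = -16; -16 - 2 = -18
  -18 * 8 = -144; -144 + 7 = -137
  -137 * 8 = -1096; -1096 + 3 = -1093
  -1093 * 8 = -8744; -8744 - 4 = -8748
Quotient: -2z^3 - 18z^2 - 137z - 1093, Remainder: -8748


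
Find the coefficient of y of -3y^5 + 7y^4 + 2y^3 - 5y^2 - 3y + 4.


Read off the coefficient of y: -3


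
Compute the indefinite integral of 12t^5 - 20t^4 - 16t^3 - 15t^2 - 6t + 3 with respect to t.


Reverse power rule on each term:
  ∫ 12t^5 dt = 2t^6
  ∫ -20t^4 dt = -4t^5
  ∫ -16t^3 dt = -4t^4
  ∫ -15t^2 dt = -5t^3
  ∫ -6t dt = -3t^2
  ∫ 3 dt = 3t
F(t) = 2t^6 - 4t^5 - 4t^4 - 5t^3 - 3t^2 + 3t + C


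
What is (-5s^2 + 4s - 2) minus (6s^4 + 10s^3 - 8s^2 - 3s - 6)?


Distribute the minus sign:
  (-5s^2 + 4s - 2)
- (6s^4 + 10s^3 - 8s^2 - 3s - 6)
Negate second polynomial: -6s^4 - 10s^3 + 8s^2 + 3s + 6
Add: -6s^4 - 10s^3 + 3s^2 + 7s + 4


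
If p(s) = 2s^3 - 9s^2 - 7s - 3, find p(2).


Using direct substitution:
  2 * (2)^3 = 16
  -9 * (2)^2 = -36
  -7 * (2)^1 = -14
  constant: -3
Sum = 16 - 36 - 14 - 3 = -37


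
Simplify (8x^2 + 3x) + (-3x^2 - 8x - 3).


Align terms by degree and add:
  8x^2 + 3x
  -3x^2 - 8x - 3
= 5x^2 - 5x - 3


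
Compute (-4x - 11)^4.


Expand (-4x - 11)^4 by repeated multiplication:
  (-4x - 11)^2 = 16x^2 + 88x + 121
  (-4x - 11)^3 = -64x^3 - 528x^2 - 1452x - 1331
= 256x^4 + 2816x^3 + 11616x^2 + 21296x + 14641


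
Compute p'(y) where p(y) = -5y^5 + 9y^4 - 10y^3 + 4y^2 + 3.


Apply the power rule term by term:
  d/dy(-5y^5) = -25y^4
  d/dy(9y^4) = 36y^3
  d/dy(-10y^3) = -30y^2
  d/dy(4y^2) = 8y
  d/dy(3) = 0
p'(y) = -25y^4 + 36y^3 - 30y^2 + 8y


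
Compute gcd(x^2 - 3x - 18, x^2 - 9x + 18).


Factor each:
  x^2 - 3x - 18 = (x - 6)(x + 3)
  x^2 - 9x + 18 = (x - 6)(x - 3)
Common monic factor: x - 6


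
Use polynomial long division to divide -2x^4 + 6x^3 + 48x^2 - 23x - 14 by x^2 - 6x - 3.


(-2x^4 + 6x^3 + 48x^2 - 23x - 14) / (x^2 - 6x - 3)
Step 1: -2x^2 * (x^2 - 6x - 3) = -2x^4 + 12x^3 + 6x^2; subtract.
Step 2: -6x * (x^2 - 6x - 3) = -6x^3 + 36x^2 + 18x; subtract.
Step 3: 6 * (x^2 - 6x - 3) = 6x^2 - 36x - 18; subtract.
Quotient: -2x^2 - 6x + 6, Remainder: -5x + 4


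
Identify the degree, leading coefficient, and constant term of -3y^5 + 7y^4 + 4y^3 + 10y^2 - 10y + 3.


Highest power of y is 5, with coefficient -3. Constant term is 3.
Degree = 5, leading coefficient = -3, constant term = 3


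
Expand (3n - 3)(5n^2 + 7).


Distribute each term of the first polynomial:
  (3n)(5n^2 + 7) = 15n^3 + 21n
  (-3)(5n^2 + 7) = -15n^2 - 21
Sum: 15n^3 - 15n^2 + 21n - 21


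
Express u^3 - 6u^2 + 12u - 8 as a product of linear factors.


Try integer roots (divisors of -8). u=2: p(2)=0.
Divide out (u - 2): quotient is u^2 - 4u + 4.
Factor the quadratic: (u - 2)(u - 2)
Result: (u - 2)(u - 2)(u - 2)


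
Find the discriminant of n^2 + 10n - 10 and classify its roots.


D = b^2 - 4ac = (10)^2 - 4(1)(-10) = 100 + 40 = 140
Since D > 0: two distinct irrational roots


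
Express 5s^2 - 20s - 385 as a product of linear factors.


Roots satisfy r1 + r2 = -b/a = 4 and r1*r2 = c/a = -77.
So r1 = 11, r2 = -7.
5s^2 - 20s - 385 = 5(s - r1)(s - r2) = 5(s - 11)(s + 7)


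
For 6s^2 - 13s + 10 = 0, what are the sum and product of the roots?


For as^2+bs+c=0: sum = -b/a, product = c/a.
a=6, b=-13, c=10
Sum = -(-13)/6 = 13/6
Product = (10)/6 = 5/3


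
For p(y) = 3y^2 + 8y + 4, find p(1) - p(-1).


p(1) = 15
p(-1) = -1
p(1) - p(-1) = 15 + 1 = 16


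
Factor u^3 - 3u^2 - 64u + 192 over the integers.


Try integer roots (divisors of 192). u=-8: p(-8)=0.
Divide out (u + 8): quotient is u^2 - 11u + 24.
Factor the quadratic: (u - 8)(u - 3)
Result: (u + 8)(u - 8)(u - 3)


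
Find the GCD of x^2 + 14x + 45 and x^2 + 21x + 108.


Factor each:
  x^2 + 14x + 45 = (x + 9)(x + 5)
  x^2 + 21x + 108 = (x + 9)(x + 12)
Common monic factor: x + 9


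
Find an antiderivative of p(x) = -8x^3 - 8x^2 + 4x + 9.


Reverse power rule on each term:
  ∫ -8x^3 dx = -2x^4
  ∫ -8x^2 dx = -(8/3)x^3
  ∫ 4x dx = 2x^2
  ∫ 9 dx = 9x
F(x) = -2x^4 - (8/3)x^3 + 2x^2 + 9x + C


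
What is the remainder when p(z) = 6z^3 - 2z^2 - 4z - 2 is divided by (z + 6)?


By the Remainder Theorem, the remainder equals p(-6):
  6*(-6)^3 = -1296
  -2*(-6)^2 = -72
  -4*(-6)^1 = 24
  constant: -2
Sum: -1296 - 72 + 24 - 2 = -1346


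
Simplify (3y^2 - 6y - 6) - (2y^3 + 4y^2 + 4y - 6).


Distribute the minus sign:
  (3y^2 - 6y - 6)
- (2y^3 + 4y^2 + 4y - 6)
Negate second polynomial: -2y^3 - 4y^2 - 4y + 6
Add: -2y^3 - y^2 - 10y


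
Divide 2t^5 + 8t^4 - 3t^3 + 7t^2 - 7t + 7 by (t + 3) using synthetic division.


Synthetic division with c = -3. Coefficients: 2, 8, -3, 7, -7, 7
Bring down 2.
  2 * -3 = -6; -6 + 8 = 2
  2 * -3 = -6; -6 - 3 = -9
  -9 * -3 = 27; 27 + 7 = 34
  34 * -3 = -102; -102 - 7 = -109
  -109 * -3 = 327; 327 + 7 = 334
Quotient: 2t^4 + 2t^3 - 9t^2 + 34t - 109, Remainder: 334


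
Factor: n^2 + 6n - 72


Roots satisfy r1 + r2 = -b/a = -6 and r1*r2 = c/a = -72.
So r1 = 6, r2 = -12.
n^2 + 6n - 72 = (n - r1)(n - r2) = (n - 6)(n + 12)


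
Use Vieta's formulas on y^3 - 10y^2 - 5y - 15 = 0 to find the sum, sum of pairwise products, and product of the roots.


Monic cubic y^3+by^2+cy+d=0: sum=-b, pairwise sum=c, product=-d.
b=-10, c=-5, d=-15
r1+r2+r3 = 10
r1r2+r1r3+r2r3 = -5
r1r2r3 = 15


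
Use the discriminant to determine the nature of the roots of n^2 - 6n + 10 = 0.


D = b^2 - 4ac = (-6)^2 - 4(1)(10) = 36 - 40 = -4
Since D < 0: two complex conjugate roots (no real roots)


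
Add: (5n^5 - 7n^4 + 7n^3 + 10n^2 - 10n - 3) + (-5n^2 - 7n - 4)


Align terms by degree and add:
  5n^5 - 7n^4 + 7n^3 + 10n^2 - 10n - 3
  -5n^2 - 7n - 4
= 5n^5 - 7n^4 + 7n^3 + 5n^2 - 17n - 7


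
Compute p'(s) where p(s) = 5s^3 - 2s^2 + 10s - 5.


Apply the power rule term by term:
  d/ds(5s^3) = 15s^2
  d/ds(-2s^2) = -4s
  d/ds(10s) = 10
  d/ds(-5) = 0
p'(s) = 15s^2 - 4s + 10


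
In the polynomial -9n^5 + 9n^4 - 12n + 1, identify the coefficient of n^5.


Read off the coefficient of n^5: -9


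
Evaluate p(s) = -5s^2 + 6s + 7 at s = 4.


Using direct substitution:
  -5 * (4)^2 = -80
  6 * (4)^1 = 24
  constant: 7
Sum = -80 + 24 + 7 = -49


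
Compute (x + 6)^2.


Expand (x + 6)^2 by repeated multiplication:
= x^2 + 12x + 36


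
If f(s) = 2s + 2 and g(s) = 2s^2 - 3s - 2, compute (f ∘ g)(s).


Substitute g(s) into f:
f(g(s)) = 2*(2s^2 - 3s - 2) + 2
Expand and combine: 4s^2 - 6s - 2


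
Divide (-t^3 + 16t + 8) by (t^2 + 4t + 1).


(-t^3 + 16t + 8) / (t^2 + 4t + 1)
Step 1: -t * (t^2 + 4t + 1) = -t^3 - 4t^2 - t; subtract.
Step 2: 4 * (t^2 + 4t + 1) = 4t^2 + 16t + 4; subtract.
Quotient: -t + 4, Remainder: t + 4


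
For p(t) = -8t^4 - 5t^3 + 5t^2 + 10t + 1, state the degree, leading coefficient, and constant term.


Highest power of t is 4, with coefficient -8. Constant term is 1.
Degree = 4, leading coefficient = -8, constant term = 1


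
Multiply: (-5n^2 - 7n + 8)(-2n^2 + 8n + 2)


Distribute each term of the first polynomial:
  (-5n^2)(-2n^2 + 8n + 2) = 10n^4 - 40n^3 - 10n^2
  (-7n)(-2n^2 + 8n + 2) = 14n^3 - 56n^2 - 14n
  (8)(-2n^2 + 8n + 2) = -16n^2 + 64n + 16
Sum: 10n^4 - 26n^3 - 82n^2 + 50n + 16


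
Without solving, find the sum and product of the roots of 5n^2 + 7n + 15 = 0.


For an^2+bn+c=0: sum = -b/a, product = c/a.
a=5, b=7, c=15
Sum = -(7)/5 = -7/5
Product = (15)/5 = 3


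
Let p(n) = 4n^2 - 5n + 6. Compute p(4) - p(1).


p(4) = 50
p(1) = 5
p(4) - p(1) = 50 - 5 = 45


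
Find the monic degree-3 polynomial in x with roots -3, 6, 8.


p(x) = (x + 3)(x - 6)(x - 8)
Expand: x^3 - 11x^2 + 6x + 144


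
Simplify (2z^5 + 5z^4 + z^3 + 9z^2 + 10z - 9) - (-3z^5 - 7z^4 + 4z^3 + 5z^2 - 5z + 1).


Distribute the minus sign:
  (2z^5 + 5z^4 + z^3 + 9z^2 + 10z - 9)
- (-3z^5 - 7z^4 + 4z^3 + 5z^2 - 5z + 1)
Negate second polynomial: 3z^5 + 7z^4 - 4z^3 - 5z^2 + 5z - 1
Add: 5z^5 + 12z^4 - 3z^3 + 4z^2 + 15z - 10


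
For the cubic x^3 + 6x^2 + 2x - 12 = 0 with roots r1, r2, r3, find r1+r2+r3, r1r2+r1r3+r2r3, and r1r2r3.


Monic cubic x^3+bx^2+cx+d=0: sum=-b, pairwise sum=c, product=-d.
b=6, c=2, d=-12
r1+r2+r3 = -6
r1r2+r1r3+r2r3 = 2
r1r2r3 = 12


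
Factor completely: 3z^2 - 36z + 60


Roots satisfy r1 + r2 = -b/a = 12 and r1*r2 = c/a = 20.
So r1 = 2, r2 = 10.
3z^2 - 36z + 60 = 3(z - r1)(z - r2) = 3(z - 2)(z - 10)


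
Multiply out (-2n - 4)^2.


Expand (-2n - 4)^2 by repeated multiplication:
= 4n^2 + 16n + 16


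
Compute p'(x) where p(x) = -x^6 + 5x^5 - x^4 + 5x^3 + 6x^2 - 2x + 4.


Apply the power rule term by term:
  d/dx(-x^6) = -6x^5
  d/dx(5x^5) = 25x^4
  d/dx(-x^4) = -4x^3
  d/dx(5x^3) = 15x^2
  d/dx(6x^2) = 12x
  d/dx(-2x) = -2
  d/dx(4) = 0
p'(x) = -6x^5 + 25x^4 - 4x^3 + 15x^2 + 12x - 2


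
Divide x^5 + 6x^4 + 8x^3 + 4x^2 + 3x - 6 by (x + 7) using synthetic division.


Synthetic division with c = -7. Coefficients: 1, 6, 8, 4, 3, -6
Bring down 1.
  1 * -7 = -7; -7 + 6 = -1
  -1 * -7 = 7; 7 + 8 = 15
  15 * -7 = -105; -105 + 4 = -101
  -101 * -7 = 707; 707 + 3 = 710
  710 * -7 = -4970; -4970 - 6 = -4976
Quotient: x^4 - x^3 + 15x^2 - 101x + 710, Remainder: -4976


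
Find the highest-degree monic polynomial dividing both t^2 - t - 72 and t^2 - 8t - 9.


Factor each:
  t^2 - t - 72 = (t - 9)(t + 8)
  t^2 - 8t - 9 = (t - 9)(t + 1)
Common monic factor: t - 9


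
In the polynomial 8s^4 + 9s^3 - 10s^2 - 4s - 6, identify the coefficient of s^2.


Read off the coefficient of s^2: -10


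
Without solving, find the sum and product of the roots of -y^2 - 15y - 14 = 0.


For ay^2+by+c=0: sum = -b/a, product = c/a.
a=-1, b=-15, c=-14
Sum = -(-15)/-1 = -15
Product = (-14)/-1 = 14


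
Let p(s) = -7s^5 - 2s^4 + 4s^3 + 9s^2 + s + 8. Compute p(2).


Using direct substitution:
  -7 * (2)^5 = -224
  -2 * (2)^4 = -32
  4 * (2)^3 = 32
  9 * (2)^2 = 36
  1 * (2)^1 = 2
  constant: 8
Sum = -224 - 32 + 32 + 36 + 2 + 8 = -178


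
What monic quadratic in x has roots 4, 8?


p(x) = (x - 4)(x - 8)
Expand: x^2 - 12x + 32


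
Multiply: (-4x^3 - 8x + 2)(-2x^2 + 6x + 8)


Distribute each term of the first polynomial:
  (-4x^3)(-2x^2 + 6x + 8) = 8x^5 - 24x^4 - 32x^3
  (-8x)(-2x^2 + 6x + 8) = 16x^3 - 48x^2 - 64x
  (2)(-2x^2 + 6x + 8) = -4x^2 + 12x + 16
Sum: 8x^5 - 24x^4 - 16x^3 - 52x^2 - 52x + 16


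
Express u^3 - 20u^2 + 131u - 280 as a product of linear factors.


Try integer roots (divisors of -280). u=8: p(8)=0.
Divide out (u - 8): quotient is u^2 - 12u + 35.
Factor the quadratic: (u - 7)(u - 5)
Result: (u - 8)(u - 7)(u - 5)


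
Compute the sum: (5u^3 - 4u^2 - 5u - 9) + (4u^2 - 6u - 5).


Align terms by degree and add:
  5u^3 - 4u^2 - 5u - 9
+ 4u^2 - 6u - 5
= 5u^3 - 11u - 14


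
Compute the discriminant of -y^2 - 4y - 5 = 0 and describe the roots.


D = b^2 - 4ac = (-4)^2 - 4(-1)(-5) = 16 - 20 = -4
Since D < 0: two complex conjugate roots (no real roots)


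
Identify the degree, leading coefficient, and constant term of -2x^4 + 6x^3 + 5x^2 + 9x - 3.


Highest power of x is 4, with coefficient -2. Constant term is -3.
Degree = 4, leading coefficient = -2, constant term = -3


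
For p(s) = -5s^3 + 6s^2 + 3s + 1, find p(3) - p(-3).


p(3) = -71
p(-3) = 181
p(3) - p(-3) = -71 - 181 = -252


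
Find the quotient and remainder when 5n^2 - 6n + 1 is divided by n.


(5n^2 - 6n + 1) / (n)
Step 1: 5n * (n) = 5n^2; subtract.
Step 2: -6 * (n) = -6n; subtract.
Quotient: 5n - 6, Remainder: 1


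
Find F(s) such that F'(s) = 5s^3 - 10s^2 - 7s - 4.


Reverse power rule on each term:
  ∫ 5s^3 ds = (5/4)s^4
  ∫ -10s^2 ds = -(10/3)s^3
  ∫ -7s ds = -(7/2)s^2
  ∫ -4 ds = -4s
F(s) = (5/4)s^4 - (10/3)s^3 - (7/2)s^2 - 4s + C


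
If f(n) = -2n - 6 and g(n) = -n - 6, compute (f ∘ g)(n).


Substitute g(n) into f:
f(g(n)) = -2*(-n - 6) + (-6)
Expand and combine: 2n + 6


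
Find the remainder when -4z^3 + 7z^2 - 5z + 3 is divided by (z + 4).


By the Remainder Theorem, the remainder equals p(-4):
  -4*(-4)^3 = 256
  7*(-4)^2 = 112
  -5*(-4)^1 = 20
  constant: 3
Sum: 256 + 112 + 20 + 3 = 391
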